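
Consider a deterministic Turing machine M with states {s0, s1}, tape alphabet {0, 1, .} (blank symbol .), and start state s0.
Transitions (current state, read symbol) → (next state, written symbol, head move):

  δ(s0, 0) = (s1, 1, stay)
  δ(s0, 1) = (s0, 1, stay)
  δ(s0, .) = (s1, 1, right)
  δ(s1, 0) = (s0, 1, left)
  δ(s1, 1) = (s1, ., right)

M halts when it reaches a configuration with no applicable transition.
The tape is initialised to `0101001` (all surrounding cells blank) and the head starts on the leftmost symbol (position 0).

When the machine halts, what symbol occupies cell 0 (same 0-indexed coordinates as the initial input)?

.

state=s0 head=0 tape=[0]101001.   (s0,0)→(s1,1,stay)
state=s1 head=0 tape=[1]101001.   (s1,1)→(s1,.,right)
state=s1 head=1 tape=.[1]01001.   (s1,1)→(s1,.,right)
state=s1 head=2 tape=..[0]1001.   (s1,0)→(s0,1,left)
state=s0 head=1 tape=.[.]11001.   (s0,.)→(s1,1,right)
state=s1 head=2 tape=.1[1]1001.   (s1,1)→(s1,.,right)
state=s1 head=3 tape=.1.[1]001.   (s1,1)→(s1,.,right)
state=s1 head=4 tape=.1..[0]01.   (s1,0)→(s0,1,left)
state=s0 head=3 tape=.1.[.]101.   (s0,.)→(s1,1,right)
state=s1 head=4 tape=.1.1[1]01.   (s1,1)→(s1,.,right)
state=s1 head=5 tape=.1.1.[0]1.   (s1,0)→(s0,1,left)
state=s0 head=4 tape=.1.1[.]11.   (s0,.)→(s1,1,right)
state=s1 head=5 tape=.1.11[1]1.   (s1,1)→(s1,.,right)
state=s1 head=6 tape=.1.11.[1].   (s1,1)→(s1,.,right)
state=s1 head=7 tape=.1.11..[.]
Cell 0 holds . when M halts.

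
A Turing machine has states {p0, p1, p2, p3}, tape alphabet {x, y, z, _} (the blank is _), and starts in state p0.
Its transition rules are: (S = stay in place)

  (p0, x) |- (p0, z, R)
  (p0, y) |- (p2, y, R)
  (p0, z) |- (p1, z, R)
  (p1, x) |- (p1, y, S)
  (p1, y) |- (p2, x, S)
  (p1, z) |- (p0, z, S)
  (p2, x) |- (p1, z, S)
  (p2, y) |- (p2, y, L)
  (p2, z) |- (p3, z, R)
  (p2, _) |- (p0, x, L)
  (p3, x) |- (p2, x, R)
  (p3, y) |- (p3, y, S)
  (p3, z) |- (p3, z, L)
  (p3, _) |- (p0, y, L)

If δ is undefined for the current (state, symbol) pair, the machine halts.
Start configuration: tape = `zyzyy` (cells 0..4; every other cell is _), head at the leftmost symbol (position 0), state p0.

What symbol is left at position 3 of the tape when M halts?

state=p0 head=0 tape=[z]yzyy_   (p0,z)→(p1,z,R)
state=p1 head=1 tape=z[y]zyy_   (p1,y)→(p2,x,S)
state=p2 head=1 tape=z[x]zyy_   (p2,x)→(p1,z,S)
state=p1 head=1 tape=z[z]zyy_   (p1,z)→(p0,z,S)
state=p0 head=1 tape=z[z]zyy_   (p0,z)→(p1,z,R)
state=p1 head=2 tape=zz[z]yy_   (p1,z)→(p0,z,S)
state=p0 head=2 tape=zz[z]yy_   (p0,z)→(p1,z,R)
state=p1 head=3 tape=zzz[y]y_   (p1,y)→(p2,x,S)
state=p2 head=3 tape=zzz[x]y_   (p2,x)→(p1,z,S)
state=p1 head=3 tape=zzz[z]y_   (p1,z)→(p0,z,S)
state=p0 head=3 tape=zzz[z]y_   (p0,z)→(p1,z,R)
state=p1 head=4 tape=zzzz[y]_   (p1,y)→(p2,x,S)
state=p2 head=4 tape=zzzz[x]_   (p2,x)→(p1,z,S)
state=p1 head=4 tape=zzzz[z]_   (p1,z)→(p0,z,S)
state=p0 head=4 tape=zzzz[z]_   (p0,z)→(p1,z,R)
state=p1 head=5 tape=zzzzz[_]
Cell 3 holds z when M halts.

z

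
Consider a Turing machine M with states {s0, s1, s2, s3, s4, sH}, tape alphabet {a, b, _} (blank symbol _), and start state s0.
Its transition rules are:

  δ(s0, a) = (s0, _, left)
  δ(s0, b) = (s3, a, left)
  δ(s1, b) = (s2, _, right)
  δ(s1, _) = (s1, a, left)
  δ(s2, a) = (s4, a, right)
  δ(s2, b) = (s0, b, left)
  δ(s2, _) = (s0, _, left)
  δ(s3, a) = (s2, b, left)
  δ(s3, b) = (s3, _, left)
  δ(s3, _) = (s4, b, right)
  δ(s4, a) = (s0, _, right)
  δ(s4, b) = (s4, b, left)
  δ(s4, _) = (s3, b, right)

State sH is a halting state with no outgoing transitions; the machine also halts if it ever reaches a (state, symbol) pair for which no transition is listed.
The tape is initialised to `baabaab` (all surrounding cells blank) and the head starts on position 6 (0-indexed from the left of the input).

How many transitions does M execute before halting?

state=s0 head=6 tape=baabaa[b]   (s0,b)→(s3,a,left)
state=s3 head=5 tape=baaba[a]a   (s3,a)→(s2,b,left)
state=s2 head=4 tape=baab[a]ba   (s2,a)→(s4,a,right)
state=s4 head=5 tape=baaba[b]a   (s4,b)→(s4,b,left)
state=s4 head=4 tape=baab[a]ba   (s4,a)→(s0,_,right)
state=s0 head=5 tape=baab_[b]a   (s0,b)→(s3,a,left)
state=s3 head=4 tape=baab[_]aa   (s3,_)→(s4,b,right)
state=s4 head=5 tape=baabb[a]a   (s4,a)→(s0,_,right)
state=s0 head=6 tape=baabb_[a]   (s0,a)→(s0,_,left)
state=s0 head=5 tape=baabb[_]_
M halts after 9 transitions.

9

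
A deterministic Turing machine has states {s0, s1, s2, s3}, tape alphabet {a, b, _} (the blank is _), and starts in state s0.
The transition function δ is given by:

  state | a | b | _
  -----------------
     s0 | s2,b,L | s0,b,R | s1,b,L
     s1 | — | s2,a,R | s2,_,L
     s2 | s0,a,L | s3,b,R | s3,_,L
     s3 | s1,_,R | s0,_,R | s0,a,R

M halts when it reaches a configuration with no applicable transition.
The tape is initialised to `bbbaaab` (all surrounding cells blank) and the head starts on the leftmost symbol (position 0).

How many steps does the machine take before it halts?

s0 | [b]bbaaab___   read b → write b, move R, go to s0
s0 | b[b]baaab___   read b → write b, move R, go to s0
s0 | bb[b]aaab___   read b → write b, move R, go to s0
s0 | bbb[a]aab___   read a → write b, move L, go to s2
s2 | bb[b]baab___   read b → write b, move R, go to s3
s3 | bbb[b]aab___   read b → write _, move R, go to s0
s0 | bbb_[a]ab___   read a → write b, move L, go to s2
s2 | bbb[_]bab___   read _ → write _, move L, go to s3
s3 | bb[b]_bab___   read b → write _, move R, go to s0
s0 | bb_[_]bab___   read _ → write b, move L, go to s1
s1 | bb[_]bbab___   read _ → write _, move L, go to s2
s2 | b[b]_bbab___   read b → write b, move R, go to s3
s3 | bb[_]bbab___   read _ → write a, move R, go to s0
s0 | bba[b]bab___   read b → write b, move R, go to s0
s0 | bbab[b]ab___   read b → write b, move R, go to s0
s0 | bbabb[a]b___   read a → write b, move L, go to s2
s2 | bbab[b]bb___   read b → write b, move R, go to s3
s3 | bbabb[b]b___   read b → write _, move R, go to s0
s0 | bbabb_[b]___   read b → write b, move R, go to s0
s0 | bbabb_b[_]__   read _ → write b, move L, go to s1
s1 | bbabb_[b]b__   read b → write a, move R, go to s2
s2 | bbabb_a[b]__   read b → write b, move R, go to s3
s3 | bbabb_ab[_]_   read _ → write a, move R, go to s0
s0 | bbabb_aba[_]   read _ → write b, move L, go to s1
s1 | bbabb_ab[a]b
M halts after 24 transitions.

24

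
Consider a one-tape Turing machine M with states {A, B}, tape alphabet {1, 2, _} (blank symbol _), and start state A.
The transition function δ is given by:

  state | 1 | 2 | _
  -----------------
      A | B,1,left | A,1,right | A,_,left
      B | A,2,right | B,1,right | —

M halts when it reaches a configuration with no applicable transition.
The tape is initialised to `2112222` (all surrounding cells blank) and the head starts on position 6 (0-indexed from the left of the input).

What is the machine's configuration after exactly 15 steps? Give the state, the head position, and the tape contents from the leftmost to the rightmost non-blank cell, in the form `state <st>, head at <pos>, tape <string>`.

state A, head at 7, tape 2112211

state=A head=6 tape=211222[2]_   (A,2)→(A,1,right)
state=A head=7 tape=2112221[_]   (A,_)→(A,_,left)
state=A head=6 tape=211222[1]_   (A,1)→(B,1,left)
state=B head=5 tape=21122[2]1_   (B,2)→(B,1,right)
state=B head=6 tape=211221[1]_   (B,1)→(A,2,right)
state=A head=7 tape=2112212[_]   (A,_)→(A,_,left)
state=A head=6 tape=211221[2]_   (A,2)→(A,1,right)
state=A head=7 tape=2112211[_]   (A,_)→(A,_,left)
state=A head=6 tape=211221[1]_   (A,1)→(B,1,left)
state=B head=5 tape=21122[1]1_   (B,1)→(A,2,right)
state=A head=6 tape=211222[1]_   (A,1)→(B,1,left)
state=B head=5 tape=21122[2]1_   (B,2)→(B,1,right)
state=B head=6 tape=211221[1]_   (B,1)→(A,2,right)
state=A head=7 tape=2112212[_]   (A,_)→(A,_,left)
state=A head=6 tape=211221[2]_   (A,2)→(A,1,right)
state=A head=7 tape=2112211[_]
After 15 steps: state A, head at 7, tape 2112211.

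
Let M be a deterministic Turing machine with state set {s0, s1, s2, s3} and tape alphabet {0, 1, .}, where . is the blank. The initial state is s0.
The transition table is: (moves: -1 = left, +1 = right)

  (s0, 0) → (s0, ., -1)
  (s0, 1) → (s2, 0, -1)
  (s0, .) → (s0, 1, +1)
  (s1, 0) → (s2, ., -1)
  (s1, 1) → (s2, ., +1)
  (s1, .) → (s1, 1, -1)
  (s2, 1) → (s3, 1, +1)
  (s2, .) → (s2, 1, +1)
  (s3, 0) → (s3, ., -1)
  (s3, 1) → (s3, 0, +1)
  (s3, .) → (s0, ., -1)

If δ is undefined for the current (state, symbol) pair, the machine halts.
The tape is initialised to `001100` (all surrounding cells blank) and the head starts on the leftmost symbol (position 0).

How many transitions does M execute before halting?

state=s0 head=0 tape=...[0]01100   (s0,0)→(s0,.,-1)
state=s0 head=-1 tape=..[.].01100   (s0,.)→(s0,1,+1)
state=s0 head=0 tape=..1[.]01100   (s0,.)→(s0,1,+1)
state=s0 head=1 tape=..11[0]1100   (s0,0)→(s0,.,-1)
state=s0 head=0 tape=..1[1].1100   (s0,1)→(s2,0,-1)
state=s2 head=-1 tape=..[1]0.1100   (s2,1)→(s3,1,+1)
state=s3 head=0 tape=..1[0].1100   (s3,0)→(s3,.,-1)
state=s3 head=-1 tape=..[1]..1100   (s3,1)→(s3,0,+1)
state=s3 head=0 tape=..0[.].1100   (s3,.)→(s0,.,-1)
state=s0 head=-1 tape=..[0]..1100   (s0,0)→(s0,.,-1)
state=s0 head=-2 tape=.[.]...1100   (s0,.)→(s0,1,+1)
state=s0 head=-1 tape=.1[.]..1100   (s0,.)→(s0,1,+1)
state=s0 head=0 tape=.11[.].1100   (s0,.)→(s0,1,+1)
state=s0 head=1 tape=.111[.]1100   (s0,.)→(s0,1,+1)
state=s0 head=2 tape=.1111[1]100   (s0,1)→(s2,0,-1)
state=s2 head=1 tape=.111[1]0100   (s2,1)→(s3,1,+1)
state=s3 head=2 tape=.1111[0]100   (s3,0)→(s3,.,-1)
state=s3 head=1 tape=.111[1].100   (s3,1)→(s3,0,+1)
state=s3 head=2 tape=.1110[.]100   (s3,.)→(s0,.,-1)
state=s0 head=1 tape=.111[0].100   (s0,0)→(s0,.,-1)
state=s0 head=0 tape=.11[1]..100   (s0,1)→(s2,0,-1)
state=s2 head=-1 tape=.1[1]0..100   (s2,1)→(s3,1,+1)
state=s3 head=0 tape=.11[0]..100   (s3,0)→(s3,.,-1)
state=s3 head=-1 tape=.1[1]...100   (s3,1)→(s3,0,+1)
state=s3 head=0 tape=.10[.]..100   (s3,.)→(s0,.,-1)
state=s0 head=-1 tape=.1[0]...100   (s0,0)→(s0,.,-1)
state=s0 head=-2 tape=.[1]....100   (s0,1)→(s2,0,-1)
state=s2 head=-3 tape=[.]0....100   (s2,.)→(s2,1,+1)
state=s2 head=-2 tape=1[0]....100
M halts after 28 transitions.

28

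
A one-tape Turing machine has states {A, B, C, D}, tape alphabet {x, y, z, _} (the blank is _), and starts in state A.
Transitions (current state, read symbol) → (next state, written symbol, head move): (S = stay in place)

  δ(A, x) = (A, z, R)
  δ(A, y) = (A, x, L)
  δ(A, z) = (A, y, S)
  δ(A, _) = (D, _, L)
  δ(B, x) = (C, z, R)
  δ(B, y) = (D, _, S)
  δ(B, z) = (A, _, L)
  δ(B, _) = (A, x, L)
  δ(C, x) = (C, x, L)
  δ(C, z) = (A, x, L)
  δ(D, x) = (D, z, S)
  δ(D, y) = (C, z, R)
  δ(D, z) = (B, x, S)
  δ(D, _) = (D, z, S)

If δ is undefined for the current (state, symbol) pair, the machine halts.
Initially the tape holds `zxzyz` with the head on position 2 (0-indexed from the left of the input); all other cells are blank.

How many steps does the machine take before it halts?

15

A | __zx[z]yz   read z → write y, move S, go to A
A | __zx[y]yz   read y → write x, move L, go to A
A | __z[x]xyz   read x → write z, move R, go to A
A | __zz[x]yz   read x → write z, move R, go to A
A | __zzz[y]z   read y → write x, move L, go to A
A | __zz[z]xz   read z → write y, move S, go to A
A | __zz[y]xz   read y → write x, move L, go to A
A | __z[z]xxz   read z → write y, move S, go to A
A | __z[y]xxz   read y → write x, move L, go to A
A | __[z]xxxz   read z → write y, move S, go to A
A | __[y]xxxz   read y → write x, move L, go to A
A | _[_]xxxxz   read _ → write _, move L, go to D
D | [_]_xxxxz   read _ → write z, move S, go to D
D | [z]_xxxxz   read z → write x, move S, go to B
B | [x]_xxxxz   read x → write z, move R, go to C
C | z[_]xxxxz
M halts after 15 transitions.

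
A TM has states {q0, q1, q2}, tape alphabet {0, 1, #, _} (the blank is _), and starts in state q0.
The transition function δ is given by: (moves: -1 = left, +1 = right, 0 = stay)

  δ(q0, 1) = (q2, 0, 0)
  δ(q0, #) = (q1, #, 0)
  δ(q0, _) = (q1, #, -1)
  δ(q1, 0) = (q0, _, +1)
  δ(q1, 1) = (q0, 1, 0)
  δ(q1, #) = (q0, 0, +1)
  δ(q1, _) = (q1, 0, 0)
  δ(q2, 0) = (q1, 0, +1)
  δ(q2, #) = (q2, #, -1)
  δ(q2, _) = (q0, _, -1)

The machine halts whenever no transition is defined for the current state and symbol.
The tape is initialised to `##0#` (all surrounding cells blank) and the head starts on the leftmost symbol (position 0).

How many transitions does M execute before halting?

q0 | [#]#0#   read # → write #, move 0, go to q1
q1 | [#]#0#   read # → write 0, move +1, go to q0
q0 | 0[#]0#   read # → write #, move 0, go to q1
q1 | 0[#]0#   read # → write 0, move +1, go to q0
q0 | 00[0]#
M halts after 4 transitions.

4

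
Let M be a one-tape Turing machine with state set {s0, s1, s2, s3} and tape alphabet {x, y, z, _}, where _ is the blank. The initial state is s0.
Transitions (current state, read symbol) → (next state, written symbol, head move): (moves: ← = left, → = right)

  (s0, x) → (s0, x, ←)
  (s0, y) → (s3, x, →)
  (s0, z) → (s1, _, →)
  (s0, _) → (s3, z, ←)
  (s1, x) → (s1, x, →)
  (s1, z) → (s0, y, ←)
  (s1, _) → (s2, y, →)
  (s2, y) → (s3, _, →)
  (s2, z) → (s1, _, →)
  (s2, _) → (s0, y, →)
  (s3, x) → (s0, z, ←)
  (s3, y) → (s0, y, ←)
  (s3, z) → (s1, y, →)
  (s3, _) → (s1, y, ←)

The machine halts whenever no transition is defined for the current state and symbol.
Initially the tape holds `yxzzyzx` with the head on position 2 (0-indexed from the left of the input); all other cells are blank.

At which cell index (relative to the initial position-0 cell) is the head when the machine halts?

s0 | ___yx[z]zyzx   read z → write _, move →, go to s1
s1 | ___yx_[z]yzx   read z → write y, move ←, go to s0
s0 | ___yx[_]yyzx   read _ → write z, move ←, go to s3
s3 | ___y[x]zyyzx   read x → write z, move ←, go to s0
s0 | ___[y]zzyyzx   read y → write x, move →, go to s3
s3 | ___x[z]zyyzx   read z → write y, move →, go to s1
s1 | ___xy[z]yyzx   read z → write y, move ←, go to s0
s0 | ___x[y]yyyzx   read y → write x, move →, go to s3
s3 | ___xx[y]yyzx   read y → write y, move ←, go to s0
s0 | ___x[x]yyyzx   read x → write x, move ←, go to s0
s0 | ___[x]xyyyzx   read x → write x, move ←, go to s0
s0 | __[_]xxyyyzx   read _ → write z, move ←, go to s3
s3 | _[_]zxxyyyzx   read _ → write y, move ←, go to s1
s1 | [_]yzxxyyyzx   read _ → write y, move →, go to s2
s2 | y[y]zxxyyyzx   read y → write _, move →, go to s3
s3 | y_[z]xxyyyzx   read z → write y, move →, go to s1
s1 | y_y[x]xyyyzx   read x → write x, move →, go to s1
s1 | y_yx[x]yyyzx   read x → write x, move →, go to s1
s1 | y_yxx[y]yyzx
At halt the head is at cell 2.

2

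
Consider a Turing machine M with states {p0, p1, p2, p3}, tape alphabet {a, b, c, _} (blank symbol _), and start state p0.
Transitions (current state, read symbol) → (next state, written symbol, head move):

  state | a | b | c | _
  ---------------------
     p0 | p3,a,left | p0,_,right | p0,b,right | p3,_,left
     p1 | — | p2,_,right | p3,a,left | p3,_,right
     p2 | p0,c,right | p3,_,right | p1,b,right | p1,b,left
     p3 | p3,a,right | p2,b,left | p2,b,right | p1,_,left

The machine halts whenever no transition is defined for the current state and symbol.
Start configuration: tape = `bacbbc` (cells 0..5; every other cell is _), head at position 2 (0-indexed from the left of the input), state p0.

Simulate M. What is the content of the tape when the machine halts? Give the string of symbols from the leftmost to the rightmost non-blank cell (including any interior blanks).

babbbb

p0 | ba[c]bbc_   read c → write b, move right, go to p0
p0 | bab[b]bc_   read b → write _, move right, go to p0
p0 | bab_[b]c_   read b → write _, move right, go to p0
p0 | bab__[c]_   read c → write b, move right, go to p0
p0 | bab__b[_]   read _ → write _, move left, go to p3
p3 | bab__[b]_   read b → write b, move left, go to p2
p2 | bab_[_]b_   read _ → write b, move left, go to p1
p1 | bab[_]bb_   read _ → write _, move right, go to p3
p3 | bab_[b]b_   read b → write b, move left, go to p2
p2 | bab[_]bb_   read _ → write b, move left, go to p1
p1 | ba[b]bbb_   read b → write _, move right, go to p2
p2 | ba_[b]bb_   read b → write _, move right, go to p3
p3 | ba__[b]b_   read b → write b, move left, go to p2
p2 | ba_[_]bb_   read _ → write b, move left, go to p1
p1 | ba[_]bbb_   read _ → write _, move right, go to p3
p3 | ba_[b]bb_   read b → write b, move left, go to p2
p2 | ba[_]bbb_   read _ → write b, move left, go to p1
p1 | b[a]bbbb_
The non-blank tape span at halt is babbbb.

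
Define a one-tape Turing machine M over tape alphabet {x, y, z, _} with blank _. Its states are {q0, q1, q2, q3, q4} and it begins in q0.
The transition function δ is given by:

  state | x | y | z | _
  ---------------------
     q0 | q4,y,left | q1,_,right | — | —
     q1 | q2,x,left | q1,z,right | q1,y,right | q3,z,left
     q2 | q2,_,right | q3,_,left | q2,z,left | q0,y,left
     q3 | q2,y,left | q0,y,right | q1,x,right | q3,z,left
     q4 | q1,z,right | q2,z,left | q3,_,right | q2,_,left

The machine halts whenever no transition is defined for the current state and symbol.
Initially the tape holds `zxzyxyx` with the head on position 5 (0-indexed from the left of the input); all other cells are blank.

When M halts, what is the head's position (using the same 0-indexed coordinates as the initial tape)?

0

q0 | zxzyx[y]x   read y → write _, move right, go to q1
q1 | zxzyx_[x]   read x → write x, move left, go to q2
q2 | zxzyx[_]x   read _ → write y, move left, go to q0
q0 | zxzy[x]yx   read x → write y, move left, go to q4
q4 | zxz[y]yyx   read y → write z, move left, go to q2
q2 | zx[z]zyyx   read z → write z, move left, go to q2
q2 | z[x]zzyyx   read x → write _, move right, go to q2
q2 | z_[z]zyyx   read z → write z, move left, go to q2
q2 | z[_]zzyyx   read _ → write y, move left, go to q0
q0 | [z]yzzyyx
At halt the head is at cell 0.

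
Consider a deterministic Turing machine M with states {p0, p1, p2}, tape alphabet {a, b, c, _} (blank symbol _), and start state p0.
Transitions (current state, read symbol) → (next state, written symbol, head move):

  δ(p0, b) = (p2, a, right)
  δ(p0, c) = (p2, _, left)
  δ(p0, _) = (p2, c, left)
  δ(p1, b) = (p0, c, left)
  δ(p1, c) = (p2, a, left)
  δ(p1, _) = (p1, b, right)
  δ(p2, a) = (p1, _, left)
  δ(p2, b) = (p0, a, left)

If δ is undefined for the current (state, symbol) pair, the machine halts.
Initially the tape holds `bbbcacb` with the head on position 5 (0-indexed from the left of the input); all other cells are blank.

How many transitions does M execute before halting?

6

p0 | bbbca[c]b   read c → write _, move left, go to p2
p2 | bbbc[a]_b   read a → write _, move left, go to p1
p1 | bbb[c]__b   read c → write a, move left, go to p2
p2 | bb[b]a__b   read b → write a, move left, go to p0
p0 | b[b]aa__b   read b → write a, move right, go to p2
p2 | ba[a]a__b   read a → write _, move left, go to p1
p1 | b[a]_a__b
M halts after 6 transitions.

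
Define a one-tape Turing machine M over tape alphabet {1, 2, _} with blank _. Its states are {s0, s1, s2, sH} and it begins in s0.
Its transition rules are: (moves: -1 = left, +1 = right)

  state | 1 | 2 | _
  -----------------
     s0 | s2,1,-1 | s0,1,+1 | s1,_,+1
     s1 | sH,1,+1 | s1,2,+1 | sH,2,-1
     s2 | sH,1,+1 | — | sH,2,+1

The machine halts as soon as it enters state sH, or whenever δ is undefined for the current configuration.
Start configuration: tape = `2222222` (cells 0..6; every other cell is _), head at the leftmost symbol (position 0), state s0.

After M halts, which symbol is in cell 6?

state=s0 head=0 tape=[2]222222__   (s0,2)→(s0,1,+1)
state=s0 head=1 tape=1[2]22222__   (s0,2)→(s0,1,+1)
state=s0 head=2 tape=11[2]2222__   (s0,2)→(s0,1,+1)
state=s0 head=3 tape=111[2]222__   (s0,2)→(s0,1,+1)
state=s0 head=4 tape=1111[2]22__   (s0,2)→(s0,1,+1)
state=s0 head=5 tape=11111[2]2__   (s0,2)→(s0,1,+1)
state=s0 head=6 tape=111111[2]__   (s0,2)→(s0,1,+1)
state=s0 head=7 tape=1111111[_]_   (s0,_)→(s1,_,+1)
state=s1 head=8 tape=1111111_[_]   (s1,_)→(sH,2,-1)
state=sH head=7 tape=1111111[_]2
Cell 6 holds 1 when M halts.

1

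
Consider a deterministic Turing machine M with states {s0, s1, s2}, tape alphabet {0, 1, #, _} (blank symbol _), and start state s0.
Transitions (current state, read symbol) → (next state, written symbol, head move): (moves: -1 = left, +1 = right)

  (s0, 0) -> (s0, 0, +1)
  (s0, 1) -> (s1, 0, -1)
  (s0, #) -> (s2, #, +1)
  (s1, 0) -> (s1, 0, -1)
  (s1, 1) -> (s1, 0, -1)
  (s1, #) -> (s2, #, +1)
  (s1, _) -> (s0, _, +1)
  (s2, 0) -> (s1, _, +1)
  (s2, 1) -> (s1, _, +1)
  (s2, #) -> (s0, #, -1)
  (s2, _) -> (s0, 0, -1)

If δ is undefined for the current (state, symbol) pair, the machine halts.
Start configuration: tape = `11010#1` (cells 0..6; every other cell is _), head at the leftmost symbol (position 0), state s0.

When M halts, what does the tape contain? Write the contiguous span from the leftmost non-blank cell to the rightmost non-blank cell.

00000#

state=s0 head=0 tape=_[1]1010#1__   (s0,1)→(s1,0,-1)
state=s1 head=-1 tape=[_]01010#1__   (s1,_)→(s0,_,+1)
state=s0 head=0 tape=_[0]1010#1__   (s0,0)→(s0,0,+1)
state=s0 head=1 tape=_0[1]010#1__   (s0,1)→(s1,0,-1)
state=s1 head=0 tape=_[0]0010#1__   (s1,0)→(s1,0,-1)
state=s1 head=-1 tape=[_]00010#1__   (s1,_)→(s0,_,+1)
state=s0 head=0 tape=_[0]0010#1__   (s0,0)→(s0,0,+1)
state=s0 head=1 tape=_0[0]010#1__   (s0,0)→(s0,0,+1)
state=s0 head=2 tape=_00[0]10#1__   (s0,0)→(s0,0,+1)
state=s0 head=3 tape=_000[1]0#1__   (s0,1)→(s1,0,-1)
state=s1 head=2 tape=_00[0]00#1__   (s1,0)→(s1,0,-1)
state=s1 head=1 tape=_0[0]000#1__   (s1,0)→(s1,0,-1)
state=s1 head=0 tape=_[0]0000#1__   (s1,0)→(s1,0,-1)
state=s1 head=-1 tape=[_]00000#1__   (s1,_)→(s0,_,+1)
state=s0 head=0 tape=_[0]0000#1__   (s0,0)→(s0,0,+1)
state=s0 head=1 tape=_0[0]000#1__   (s0,0)→(s0,0,+1)
state=s0 head=2 tape=_00[0]00#1__   (s0,0)→(s0,0,+1)
state=s0 head=3 tape=_000[0]0#1__   (s0,0)→(s0,0,+1)
state=s0 head=4 tape=_0000[0]#1__   (s0,0)→(s0,0,+1)
state=s0 head=5 tape=_00000[#]1__   (s0,#)→(s2,#,+1)
state=s2 head=6 tape=_00000#[1]__   (s2,1)→(s1,_,+1)
state=s1 head=7 tape=_00000#_[_]_   (s1,_)→(s0,_,+1)
state=s0 head=8 tape=_00000#__[_]
The non-blank tape span at halt is 00000#.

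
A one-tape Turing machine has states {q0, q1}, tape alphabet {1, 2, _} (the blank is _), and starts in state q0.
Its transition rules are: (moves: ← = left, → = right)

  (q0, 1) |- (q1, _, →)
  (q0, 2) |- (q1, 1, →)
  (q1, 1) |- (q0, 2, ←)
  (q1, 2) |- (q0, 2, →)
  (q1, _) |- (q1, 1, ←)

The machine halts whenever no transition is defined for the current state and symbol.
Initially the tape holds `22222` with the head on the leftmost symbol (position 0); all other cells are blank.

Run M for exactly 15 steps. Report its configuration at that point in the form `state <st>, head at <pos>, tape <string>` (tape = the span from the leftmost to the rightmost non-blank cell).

state q0, head at 5, tape 12112_2

q0 | [2]2222__   read 2 → write 1, move →, go to q1
q1 | 1[2]222__   read 2 → write 2, move →, go to q0
q0 | 12[2]22__   read 2 → write 1, move →, go to q1
q1 | 121[2]2__   read 2 → write 2, move →, go to q0
q0 | 1212[2]__   read 2 → write 1, move →, go to q1
q1 | 12121[_]_   read _ → write 1, move ←, go to q1
q1 | 1212[1]1_   read 1 → write 2, move ←, go to q0
q0 | 121[2]21_   read 2 → write 1, move →, go to q1
q1 | 1211[2]1_   read 2 → write 2, move →, go to q0
q0 | 12112[1]_   read 1 → write _, move →, go to q1
q1 | 12112_[_]   read _ → write 1, move ←, go to q1
q1 | 12112[_]1   read _ → write 1, move ←, go to q1
q1 | 1211[2]11   read 2 → write 2, move →, go to q0
q0 | 12112[1]1   read 1 → write _, move →, go to q1
q1 | 12112_[1]   read 1 → write 2, move ←, go to q0
q0 | 12112[_]2
After 15 steps: state q0, head at 5, tape 12112_2.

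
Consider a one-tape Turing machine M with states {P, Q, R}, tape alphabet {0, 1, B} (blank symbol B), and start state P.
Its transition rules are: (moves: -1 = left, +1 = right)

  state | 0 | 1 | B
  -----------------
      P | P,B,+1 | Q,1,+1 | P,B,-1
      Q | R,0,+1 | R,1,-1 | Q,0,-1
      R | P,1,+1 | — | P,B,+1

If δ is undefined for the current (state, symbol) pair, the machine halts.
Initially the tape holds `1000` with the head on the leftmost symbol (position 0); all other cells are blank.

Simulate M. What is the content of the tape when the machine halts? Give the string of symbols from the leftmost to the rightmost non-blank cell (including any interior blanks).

P | [1]000BB   read 1 → write 1, move +1, go to Q
Q | 1[0]00BB   read 0 → write 0, move +1, go to R
R | 10[0]0BB   read 0 → write 1, move +1, go to P
P | 101[0]BB   read 0 → write B, move +1, go to P
P | 101B[B]B   read B → write B, move -1, go to P
P | 101[B]BB   read B → write B, move -1, go to P
P | 10[1]BBB   read 1 → write 1, move +1, go to Q
Q | 101[B]BB   read B → write 0, move -1, go to Q
Q | 10[1]0BB   read 1 → write 1, move -1, go to R
R | 1[0]10BB   read 0 → write 1, move +1, go to P
P | 11[1]0BB   read 1 → write 1, move +1, go to Q
Q | 111[0]BB   read 0 → write 0, move +1, go to R
R | 1110[B]B   read B → write B, move +1, go to P
P | 1110B[B]   read B → write B, move -1, go to P
P | 1110[B]B   read B → write B, move -1, go to P
P | 111[0]BB   read 0 → write B, move +1, go to P
P | 111B[B]B   read B → write B, move -1, go to P
P | 111[B]BB   read B → write B, move -1, go to P
P | 11[1]BBB   read 1 → write 1, move +1, go to Q
Q | 111[B]BB   read B → write 0, move -1, go to Q
Q | 11[1]0BB   read 1 → write 1, move -1, go to R
R | 1[1]10BB
The non-blank tape span at halt is 1110.

1110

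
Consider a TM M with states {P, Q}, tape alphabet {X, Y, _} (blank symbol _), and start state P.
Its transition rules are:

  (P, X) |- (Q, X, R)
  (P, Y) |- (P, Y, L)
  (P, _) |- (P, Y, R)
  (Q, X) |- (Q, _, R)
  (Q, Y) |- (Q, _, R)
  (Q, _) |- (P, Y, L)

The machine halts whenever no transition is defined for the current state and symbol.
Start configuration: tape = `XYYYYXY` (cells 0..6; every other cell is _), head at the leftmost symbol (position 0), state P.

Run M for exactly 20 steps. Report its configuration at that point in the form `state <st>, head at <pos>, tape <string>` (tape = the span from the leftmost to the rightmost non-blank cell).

state=P head=0 tape=[X]YYYYXY_   (P,X)→(Q,X,R)
state=Q head=1 tape=X[Y]YYYXY_   (Q,Y)→(Q,_,R)
state=Q head=2 tape=X_[Y]YYXY_   (Q,Y)→(Q,_,R)
state=Q head=3 tape=X__[Y]YXY_   (Q,Y)→(Q,_,R)
state=Q head=4 tape=X___[Y]XY_   (Q,Y)→(Q,_,R)
state=Q head=5 tape=X____[X]Y_   (Q,X)→(Q,_,R)
state=Q head=6 tape=X_____[Y]_   (Q,Y)→(Q,_,R)
state=Q head=7 tape=X______[_]   (Q,_)→(P,Y,L)
state=P head=6 tape=X_____[_]Y   (P,_)→(P,Y,R)
state=P head=7 tape=X_____Y[Y]   (P,Y)→(P,Y,L)
state=P head=6 tape=X_____[Y]Y   (P,Y)→(P,Y,L)
state=P head=5 tape=X____[_]YY   (P,_)→(P,Y,R)
state=P head=6 tape=X____Y[Y]Y   (P,Y)→(P,Y,L)
state=P head=5 tape=X____[Y]YY   (P,Y)→(P,Y,L)
state=P head=4 tape=X___[_]YYY   (P,_)→(P,Y,R)
state=P head=5 tape=X___Y[Y]YY   (P,Y)→(P,Y,L)
state=P head=4 tape=X___[Y]YYY   (P,Y)→(P,Y,L)
state=P head=3 tape=X__[_]YYYY   (P,_)→(P,Y,R)
state=P head=4 tape=X__Y[Y]YYY   (P,Y)→(P,Y,L)
state=P head=3 tape=X__[Y]YYYY   (P,Y)→(P,Y,L)
state=P head=2 tape=X_[_]YYYYY
After 20 steps: state P, head at 2, tape X__YYYYY.

state P, head at 2, tape X__YYYYY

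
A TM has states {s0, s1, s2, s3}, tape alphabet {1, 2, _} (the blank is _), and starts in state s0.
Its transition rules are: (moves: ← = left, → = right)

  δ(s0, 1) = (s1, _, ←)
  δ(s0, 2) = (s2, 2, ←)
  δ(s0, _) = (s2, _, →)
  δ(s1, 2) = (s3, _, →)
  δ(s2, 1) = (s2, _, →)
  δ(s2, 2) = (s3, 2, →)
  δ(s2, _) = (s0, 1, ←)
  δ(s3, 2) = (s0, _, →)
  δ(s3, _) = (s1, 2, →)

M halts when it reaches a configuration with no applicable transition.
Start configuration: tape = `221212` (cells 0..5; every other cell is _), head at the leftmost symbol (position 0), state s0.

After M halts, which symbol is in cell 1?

_

s0 | __[2]21212   read 2 → write 2, move ←, go to s2
s2 | _[_]221212   read _ → write 1, move ←, go to s0
s0 | [_]1221212   read _ → write _, move →, go to s2
s2 | _[1]221212   read 1 → write _, move →, go to s2
s2 | __[2]21212   read 2 → write 2, move →, go to s3
s3 | __2[2]1212   read 2 → write _, move →, go to s0
s0 | __2_[1]212   read 1 → write _, move ←, go to s1
s1 | __2[_]_212
Cell 1 holds _ when M halts.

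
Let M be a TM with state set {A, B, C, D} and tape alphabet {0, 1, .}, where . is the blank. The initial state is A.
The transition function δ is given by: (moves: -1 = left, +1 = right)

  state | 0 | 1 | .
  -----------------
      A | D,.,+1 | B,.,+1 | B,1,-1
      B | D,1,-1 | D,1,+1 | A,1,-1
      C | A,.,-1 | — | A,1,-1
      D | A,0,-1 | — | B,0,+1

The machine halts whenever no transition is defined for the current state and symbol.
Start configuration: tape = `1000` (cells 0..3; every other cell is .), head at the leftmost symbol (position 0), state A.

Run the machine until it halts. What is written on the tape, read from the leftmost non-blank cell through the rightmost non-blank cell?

A | [1]000..   read 1 → write ., move +1, go to B
B | .[0]00..   read 0 → write 1, move -1, go to D
D | [.]100..   read . → write 0, move +1, go to B
B | 0[1]00..   read 1 → write 1, move +1, go to D
D | 01[0]0..   read 0 → write 0, move -1, go to A
A | 0[1]00..   read 1 → write ., move +1, go to B
B | 0.[0]0..   read 0 → write 1, move -1, go to D
D | 0[.]10..   read . → write 0, move +1, go to B
B | 00[1]0..   read 1 → write 1, move +1, go to D
D | 001[0]..   read 0 → write 0, move -1, go to A
A | 00[1]0..   read 1 → write ., move +1, go to B
B | 00.[0]..   read 0 → write 1, move -1, go to D
D | 00[.]1..   read . → write 0, move +1, go to B
B | 000[1]..   read 1 → write 1, move +1, go to D
D | 0001[.].   read . → write 0, move +1, go to B
B | 00010[.]   read . → write 1, move -1, go to A
A | 0001[0]1   read 0 → write ., move +1, go to D
D | 0001.[1]
The non-blank tape span at halt is 0001.1.

0001.1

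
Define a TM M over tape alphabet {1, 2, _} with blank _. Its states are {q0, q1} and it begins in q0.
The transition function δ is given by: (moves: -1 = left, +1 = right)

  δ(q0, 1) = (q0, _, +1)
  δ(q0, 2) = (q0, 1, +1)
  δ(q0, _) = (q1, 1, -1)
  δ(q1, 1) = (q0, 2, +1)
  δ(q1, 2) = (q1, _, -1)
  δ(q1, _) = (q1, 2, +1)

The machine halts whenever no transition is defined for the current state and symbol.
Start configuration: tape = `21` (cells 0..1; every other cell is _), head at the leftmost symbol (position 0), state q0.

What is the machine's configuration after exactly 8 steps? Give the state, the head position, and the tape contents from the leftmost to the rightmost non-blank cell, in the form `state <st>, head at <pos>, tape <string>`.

state q1, head at 0, tape 1__1

state=q0 head=0 tape=[2]1__   (q0,2)→(q0,1,+1)
state=q0 head=1 tape=1[1]__   (q0,1)→(q0,_,+1)
state=q0 head=2 tape=1_[_]_   (q0,_)→(q1,1,-1)
state=q1 head=1 tape=1[_]1_   (q1,_)→(q1,2,+1)
state=q1 head=2 tape=12[1]_   (q1,1)→(q0,2,+1)
state=q0 head=3 tape=122[_]   (q0,_)→(q1,1,-1)
state=q1 head=2 tape=12[2]1   (q1,2)→(q1,_,-1)
state=q1 head=1 tape=1[2]_1   (q1,2)→(q1,_,-1)
state=q1 head=0 tape=[1]__1
After 8 steps: state q1, head at 0, tape 1__1.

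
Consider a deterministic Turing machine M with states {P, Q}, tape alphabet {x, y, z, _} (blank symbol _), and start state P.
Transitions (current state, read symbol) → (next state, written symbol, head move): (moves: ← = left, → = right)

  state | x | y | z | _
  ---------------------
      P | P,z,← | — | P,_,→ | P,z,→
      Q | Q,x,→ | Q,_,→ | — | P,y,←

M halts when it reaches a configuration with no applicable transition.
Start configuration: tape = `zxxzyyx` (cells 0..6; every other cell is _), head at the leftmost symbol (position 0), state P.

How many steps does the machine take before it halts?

state=P head=0 tape=[z]xxzyyx   (P,z)→(P,_,→)
state=P head=1 tape=_[x]xzyyx   (P,x)→(P,z,←)
state=P head=0 tape=[_]zxzyyx   (P,_)→(P,z,→)
state=P head=1 tape=z[z]xzyyx   (P,z)→(P,_,→)
state=P head=2 tape=z_[x]zyyx   (P,x)→(P,z,←)
state=P head=1 tape=z[_]zzyyx   (P,_)→(P,z,→)
state=P head=2 tape=zz[z]zyyx   (P,z)→(P,_,→)
state=P head=3 tape=zz_[z]yyx   (P,z)→(P,_,→)
state=P head=4 tape=zz__[y]yx
M halts after 8 transitions.

8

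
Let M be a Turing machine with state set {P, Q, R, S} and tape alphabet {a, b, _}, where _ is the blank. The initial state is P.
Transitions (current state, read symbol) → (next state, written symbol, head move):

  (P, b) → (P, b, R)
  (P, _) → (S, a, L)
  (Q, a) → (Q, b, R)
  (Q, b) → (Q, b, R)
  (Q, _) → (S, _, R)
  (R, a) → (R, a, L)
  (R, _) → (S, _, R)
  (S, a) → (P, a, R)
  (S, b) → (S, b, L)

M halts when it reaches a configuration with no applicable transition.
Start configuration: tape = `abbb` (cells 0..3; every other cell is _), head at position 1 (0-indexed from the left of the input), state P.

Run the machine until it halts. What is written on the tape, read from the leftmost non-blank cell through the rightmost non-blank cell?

abbba

state=P head=1 tape=a[b]bb_   (P,b)→(P,b,R)
state=P head=2 tape=ab[b]b_   (P,b)→(P,b,R)
state=P head=3 tape=abb[b]_   (P,b)→(P,b,R)
state=P head=4 tape=abbb[_]   (P,_)→(S,a,L)
state=S head=3 tape=abb[b]a   (S,b)→(S,b,L)
state=S head=2 tape=ab[b]ba   (S,b)→(S,b,L)
state=S head=1 tape=a[b]bba   (S,b)→(S,b,L)
state=S head=0 tape=[a]bbba   (S,a)→(P,a,R)
state=P head=1 tape=a[b]bba   (P,b)→(P,b,R)
state=P head=2 tape=ab[b]ba   (P,b)→(P,b,R)
state=P head=3 tape=abb[b]a   (P,b)→(P,b,R)
state=P head=4 tape=abbb[a]
The non-blank tape span at halt is abbba.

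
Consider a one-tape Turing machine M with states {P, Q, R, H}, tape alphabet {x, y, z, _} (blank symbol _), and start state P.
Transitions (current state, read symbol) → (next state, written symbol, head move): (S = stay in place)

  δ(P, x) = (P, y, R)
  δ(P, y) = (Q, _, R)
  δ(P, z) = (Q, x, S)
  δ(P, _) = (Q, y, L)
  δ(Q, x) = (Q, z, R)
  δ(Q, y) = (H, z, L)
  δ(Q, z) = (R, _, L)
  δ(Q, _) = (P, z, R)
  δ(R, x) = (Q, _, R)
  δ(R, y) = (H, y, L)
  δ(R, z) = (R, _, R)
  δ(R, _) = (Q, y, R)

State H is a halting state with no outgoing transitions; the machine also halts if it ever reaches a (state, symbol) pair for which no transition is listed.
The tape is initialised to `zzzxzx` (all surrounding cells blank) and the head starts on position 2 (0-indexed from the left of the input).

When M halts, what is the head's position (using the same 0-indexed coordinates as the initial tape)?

6

state=P head=2 tape=zz[z]xzx__   (P,z)→(Q,x,S)
state=Q head=2 tape=zz[x]xzx__   (Q,x)→(Q,z,R)
state=Q head=3 tape=zzz[x]zx__   (Q,x)→(Q,z,R)
state=Q head=4 tape=zzzz[z]x__   (Q,z)→(R,_,L)
state=R head=3 tape=zzz[z]_x__   (R,z)→(R,_,R)
state=R head=4 tape=zzz_[_]x__   (R,_)→(Q,y,R)
state=Q head=5 tape=zzz_y[x]__   (Q,x)→(Q,z,R)
state=Q head=6 tape=zzz_yz[_]_   (Q,_)→(P,z,R)
state=P head=7 tape=zzz_yzz[_]   (P,_)→(Q,y,L)
state=Q head=6 tape=zzz_yz[z]y   (Q,z)→(R,_,L)
state=R head=5 tape=zzz_y[z]_y   (R,z)→(R,_,R)
state=R head=6 tape=zzz_y_[_]y   (R,_)→(Q,y,R)
state=Q head=7 tape=zzz_y_y[y]   (Q,y)→(H,z,L)
state=H head=6 tape=zzz_y_[y]z
At halt the head is at cell 6.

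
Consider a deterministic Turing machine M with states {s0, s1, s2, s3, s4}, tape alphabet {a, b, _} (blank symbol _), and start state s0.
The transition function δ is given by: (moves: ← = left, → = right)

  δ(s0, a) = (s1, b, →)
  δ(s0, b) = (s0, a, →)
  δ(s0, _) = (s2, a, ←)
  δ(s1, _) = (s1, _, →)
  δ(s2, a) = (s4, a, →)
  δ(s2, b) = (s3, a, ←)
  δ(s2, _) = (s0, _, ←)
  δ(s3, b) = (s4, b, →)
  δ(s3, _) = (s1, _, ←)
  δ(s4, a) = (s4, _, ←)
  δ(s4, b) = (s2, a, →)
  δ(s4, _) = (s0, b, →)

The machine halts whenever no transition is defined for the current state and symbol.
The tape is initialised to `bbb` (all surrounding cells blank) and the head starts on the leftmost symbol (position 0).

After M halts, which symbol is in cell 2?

_

state=s0 head=0 tape=___[b]bb_   (s0,b)→(s0,a,→)
state=s0 head=1 tape=___a[b]b_   (s0,b)→(s0,a,→)
state=s0 head=2 tape=___aa[b]_   (s0,b)→(s0,a,→)
state=s0 head=3 tape=___aaa[_]   (s0,_)→(s2,a,←)
state=s2 head=2 tape=___aa[a]a   (s2,a)→(s4,a,→)
state=s4 head=3 tape=___aaa[a]   (s4,a)→(s4,_,←)
state=s4 head=2 tape=___aa[a]_   (s4,a)→(s4,_,←)
state=s4 head=1 tape=___a[a]__   (s4,a)→(s4,_,←)
state=s4 head=0 tape=___[a]___   (s4,a)→(s4,_,←)
state=s4 head=-1 tape=__[_]____   (s4,_)→(s0,b,→)
state=s0 head=0 tape=__b[_]___   (s0,_)→(s2,a,←)
state=s2 head=-1 tape=__[b]a___   (s2,b)→(s3,a,←)
state=s3 head=-2 tape=_[_]aa___   (s3,_)→(s1,_,←)
state=s1 head=-3 tape=[_]_aa___   (s1,_)→(s1,_,→)
state=s1 head=-2 tape=_[_]aa___   (s1,_)→(s1,_,→)
state=s1 head=-1 tape=__[a]a___
Cell 2 holds _ when M halts.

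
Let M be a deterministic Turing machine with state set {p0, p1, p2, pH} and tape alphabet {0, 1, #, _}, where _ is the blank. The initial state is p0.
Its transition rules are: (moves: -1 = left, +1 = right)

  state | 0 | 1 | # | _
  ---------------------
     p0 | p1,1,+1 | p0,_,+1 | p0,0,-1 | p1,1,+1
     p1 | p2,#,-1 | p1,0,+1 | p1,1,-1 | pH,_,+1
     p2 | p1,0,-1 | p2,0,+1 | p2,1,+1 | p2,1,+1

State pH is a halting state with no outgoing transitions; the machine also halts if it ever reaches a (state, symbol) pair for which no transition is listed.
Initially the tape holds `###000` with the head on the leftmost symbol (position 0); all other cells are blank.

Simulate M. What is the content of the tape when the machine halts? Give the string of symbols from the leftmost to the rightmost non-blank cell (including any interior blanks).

0#####00

p0 | ___[#]##000   read # → write 0, move -1, go to p0
p0 | __[_]0##000   read _ → write 1, move +1, go to p1
p1 | __1[0]##000   read 0 → write #, move -1, go to p2
p2 | __[1]###000   read 1 → write 0, move +1, go to p2
p2 | __0[#]##000   read # → write 1, move +1, go to p2
p2 | __01[#]#000   read # → write 1, move +1, go to p2
p2 | __011[#]000   read # → write 1, move +1, go to p2
p2 | __0111[0]00   read 0 → write 0, move -1, go to p1
p1 | __011[1]000   read 1 → write 0, move +1, go to p1
p1 | __0110[0]00   read 0 → write #, move -1, go to p2
p2 | __011[0]#00   read 0 → write 0, move -1, go to p1
p1 | __01[1]0#00   read 1 → write 0, move +1, go to p1
p1 | __010[0]#00   read 0 → write #, move -1, go to p2
p2 | __01[0]##00   read 0 → write 0, move -1, go to p1
p1 | __0[1]0##00   read 1 → write 0, move +1, go to p1
p1 | __00[0]##00   read 0 → write #, move -1, go to p2
p2 | __0[0]###00   read 0 → write 0, move -1, go to p1
p1 | __[0]0###00   read 0 → write #, move -1, go to p2
p2 | _[_]#0###00   read _ → write 1, move +1, go to p2
p2 | _1[#]0###00   read # → write 1, move +1, go to p2
p2 | _11[0]###00   read 0 → write 0, move -1, go to p1
p1 | _1[1]0###00   read 1 → write 0, move +1, go to p1
p1 | _10[0]###00   read 0 → write #, move -1, go to p2
p2 | _1[0]####00   read 0 → write 0, move -1, go to p1
p1 | _[1]0####00   read 1 → write 0, move +1, go to p1
p1 | _0[0]####00   read 0 → write #, move -1, go to p2
p2 | _[0]#####00   read 0 → write 0, move -1, go to p1
p1 | [_]0#####00   read _ → write _, move +1, go to pH
pH | _[0]#####00
The non-blank tape span at halt is 0#####00.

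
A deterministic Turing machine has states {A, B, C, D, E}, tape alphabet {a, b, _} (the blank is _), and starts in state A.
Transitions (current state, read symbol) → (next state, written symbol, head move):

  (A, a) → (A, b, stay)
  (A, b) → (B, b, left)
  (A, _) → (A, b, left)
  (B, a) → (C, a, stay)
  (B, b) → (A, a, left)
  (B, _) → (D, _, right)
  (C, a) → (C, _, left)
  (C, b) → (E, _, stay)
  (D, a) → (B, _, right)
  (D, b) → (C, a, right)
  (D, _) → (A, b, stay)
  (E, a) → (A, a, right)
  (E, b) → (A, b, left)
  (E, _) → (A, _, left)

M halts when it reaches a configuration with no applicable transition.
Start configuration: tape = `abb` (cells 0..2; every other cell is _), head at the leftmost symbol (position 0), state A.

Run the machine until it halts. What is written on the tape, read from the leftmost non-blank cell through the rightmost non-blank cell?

a_b

A | _[a]bb   read a → write b, move stay, go to A
A | _[b]bb   read b → write b, move left, go to B
B | [_]bbb   read _ → write _, move right, go to D
D | _[b]bb   read b → write a, move right, go to C
C | _a[b]b   read b → write _, move stay, go to E
E | _a[_]b   read _ → write _, move left, go to A
A | _[a]_b   read a → write b, move stay, go to A
A | _[b]_b   read b → write b, move left, go to B
B | [_]b_b   read _ → write _, move right, go to D
D | _[b]_b   read b → write a, move right, go to C
C | _a[_]b
The non-blank tape span at halt is a_b.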